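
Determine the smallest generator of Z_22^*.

φ(22) = φ(2)·φ(11) = 1·10 = 10 = 2 · 5.
g is a primitive root iff g^(10/q) ≢ 1 (mod 22) for each prime q ∈ {2, 5}.
g = 2: gcd(2, 22) = 2 > 1, not a unit — skip.
g = 3: 3^5 ≡ 1 — hits 1, so not a primitive root.
g = 4: gcd(4, 22) = 2 > 1, not a unit — skip.
g = 5: 5^5 ≡ 1 — hits 1, so not a primitive root.
g = 6: gcd(6, 22) = 2 > 1, not a unit — skip.
g = 7: 7^5 ≡ 21; 7^2 ≡ 5 — none is 1, so 7 is a primitive root.
Hence the least primitive root of 22 is 7.

7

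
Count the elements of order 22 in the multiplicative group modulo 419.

10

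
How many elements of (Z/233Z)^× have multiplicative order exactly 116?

56

φ(233) = 233 − 1 = 232 = 2^3 · 29.
In a cyclic group of order 232, there are φ(d) elements of order d for each divisor d of 232, and zero for non-divisors.
116 = 2^2 · 29 divides 232, and φ(116) = 56.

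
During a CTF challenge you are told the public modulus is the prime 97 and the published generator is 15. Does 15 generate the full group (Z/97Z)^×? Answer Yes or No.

Yes

φ(97) = 97 − 1 = 96 = 2^5 · 3.
Test 15^(96/q) mod 97 for each prime factor q of 96:
15^48 ≡ 96 (mod 97)  [q = 2: ≢ 1 ✓]
15^32 ≡ 61 (mod 97)  [q = 3: ≢ 1 ✓]
None equal 1, so ord_97(15) = 96: 15 is a primitive root.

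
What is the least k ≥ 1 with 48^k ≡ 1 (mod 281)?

ord(48) | φ(281) = 281 − 1 = 280 = 2^3 · 5 · 7.
Divisors of 280: 1, 2, 4, 5, 7, 8, 10, 14, 20, 28, 35, 40, 56, 70, 140, 280.
Compute 48^d (mod 281) for the divisors d until we hit 1:
48^1 ≡ 48
48^2 ≡ 56
48^4 ≡ 45
48^5 ≡ 193
48^7 ≡ 130
48^8 ≡ 58
48^10 ≡ 157
48^14 ≡ 40
48^20 ≡ 202
48^28 ≡ 195
48^35 ≡ 60
48^40 ≡ 59
48^56 ≡ 90
48^70 ≡ 228
48^140 ≡ 280
48^280 ≡ 1
The smallest such exponent is 280, so the order of 48 is 280.

280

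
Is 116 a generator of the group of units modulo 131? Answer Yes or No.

φ(131) = 131 − 1 = 130 = 2 · 5 · 13.
An element g generates (Z/131Z)^× iff g^(130/q) ≢ 1 (mod 131) for each prime q ∈ {2, 5, 13}.
116^65 ≡ 130 (mod 131)  [q = 2: ≢ 1 ✓]
116^26 ≡ 61 (mod 131)  [q = 5: ≢ 1 ✓]
116^10 ≡ 107 (mod 131)  [q = 13: ≢ 1 ✓]
All checks pass, so 116 has order 130 and is a primitive root modulo 131.

Yes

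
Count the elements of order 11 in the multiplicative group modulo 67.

φ(67) = 67 − 1 = 66 = 2 · 3 · 11.
(Z/67Z)^× is cyclic (|G| = 66); a cyclic group of order m has exactly φ(d) elements of each order d | m, and none otherwise.
11 | 66, and φ(11) = 11 − 1 = 10.

10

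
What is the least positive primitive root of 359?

φ(359) = 359 − 1 = 358 = 2 · 179.
Test candidates g = 2, 3, … against the prime factors q ∈ {2, 179} of φ(359): g is a generator iff g^(358/q) ≢ 1 for every such q.
g = 2: 2^179 ≡ 1 — hits 1, so not a primitive root.
g = 3: 3^179 ≡ 1 — hits 1, so not a primitive root.
g = 4: 4^179 ≡ 1 — hits 1, so not a primitive root.
g = 5: 5^179 ≡ 1 — hits 1, so not a primitive root.
g = 6: 6^179 ≡ 1 — hits 1, so not a primitive root.
g = 7: 7^179 ≡ 358; 7^2 ≡ 49 — none is 1, so 7 is a primitive root.
Hence the least primitive root of 359 is 7.

7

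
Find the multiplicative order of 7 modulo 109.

The order of 7 must divide φ(109) = 109 − 1 = 108 = 2^2 · 3^3.
Divisors of 108: 1, 2, 3, 4, 6, 9, 12, 18, 27, 36, 54, 108.
Compute 7^d (mod 109) for the divisors d until we hit 1:
7^1 ≡ 7 (mod 109)
7^2 ≡ 49 (mod 109)
7^3 ≡ 16 (mod 109)
7^4 ≡ 3 (mod 109)
7^6 ≡ 38 (mod 109)
7^9 ≡ 63 (mod 109)
7^12 ≡ 27 (mod 109)
7^18 ≡ 45 (mod 109)
7^27 ≡ 1 (mod 109) ✓
Hence ord(7) = 27.

27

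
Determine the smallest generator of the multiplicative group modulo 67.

2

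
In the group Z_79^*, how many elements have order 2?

1

φ(79) = 79 − 1 = 78 = 2 · 3 · 13.
In a cyclic group of order 78, there are φ(d) elements of order d for each divisor d of 78, and zero for non-divisors.
2 | 78, and φ(2) = 2 − 1 = 1.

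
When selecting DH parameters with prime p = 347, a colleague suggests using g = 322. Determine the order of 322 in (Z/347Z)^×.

346

ord(322) | φ(347) = 347 − 1 = 346 = 2 · 173.
Divisors of 346: 1, 2, 173, 346.
Test each divisor d:
322^1 ≡ 322
322^2 ≡ 278
322^173 ≡ 346
322^346 ≡ 1
Hence ord(322) = 346.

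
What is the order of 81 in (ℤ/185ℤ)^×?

9

Since 81 ∈ (Z/185Z)^×, its order divides φ(185) = φ(5·37) = (5−1)·(37−1) = 4·36 = 144 = 2^4 · 3^2.
Divisors of 144: 1, 2, 3, 4, 6, 8, 9, 12, 16, 18, 24, 36, 48, 72, 144.
Evaluate successive powers at the divisors of 144:
81^1 ≡ 81
81^2 ≡ 86
81^3 ≡ 121
81^4 ≡ 181
81^6 ≡ 26
81^8 ≡ 16
81^9 ≡ 1
The smallest such exponent is 9, so the order of 81 is 9.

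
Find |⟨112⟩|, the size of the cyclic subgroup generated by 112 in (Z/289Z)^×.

272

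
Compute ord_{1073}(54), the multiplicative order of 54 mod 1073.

252

By Lagrange's theorem, ord_1073(54) divides φ(1073) = φ(29·37) = (29−1)·(37−1) = 28·36 = 1008 = 2^4 · 3^2 · 7.
Divisors of 1008: 1, 2, 3, 4, 6, 7, 8, 9, 12, 14, 16, 18, 21, 24, 28, 36, 42, 48, 56, 63, 72, 84, 112, 126, 144, 168, 252, 336, 504, 1008.
Check 54^d mod 1073 for each divisor in increasing order:
54^1 ≡ 54
54^2 ≡ 770
54^3 ≡ 806
54^4 ≡ 604
54^6 ≡ 471
54^7 ≡ 755
54^8 ≡ 1069
54^9 ≡ 857
54^12 ≡ 803
54^14 ≡ 262
54^16 ≡ 16
54^18 ≡ 517
54^21 ≡ 378
54^24 ≡ 1009
54^28 ≡ 1045
54^36 ≡ 112
54^42 ≡ 175
54^48 ≡ 877
54^56 ≡ 784
54^63 ≡ 697
54^72 ≡ 741
54^84 ≡ 581
54^112 ≡ 900
54^126 ≡ 813
54^144 ≡ 778
54^168 ≡ 639
54^252 ≡ 1
Therefore the multiplicative order of 54 modulo 1073 is 252.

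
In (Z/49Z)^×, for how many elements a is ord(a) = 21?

12

φ(49) = φ(7^2) = 7·(7−1) = 42 = 2 · 3 · 7.
Since (Z/49Z)^× is cyclic of order 42, the number of elements of order d is φ(d) when d | 42 and 0 otherwise.
21 = 3 · 7 divides 42, and φ(21) = 12.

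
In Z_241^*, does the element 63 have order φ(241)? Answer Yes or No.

No

φ(241) = 241 − 1 = 240 = 2^4 · 3 · 5.
63 is a primitive root mod 241 iff 63^(φ(241)/q) ≢ 1 for every prime q | φ(241), i.e. q ∈ {2, 3, 5}.
63^120 ≡ 240 (mod 241)  [q = 2: ≢ 1 ✓]
63^80 ≡ 225 (mod 241)  [q = 3: ≢ 1 ✓]
63^48 ≡ 1 (mod 241)  [q = 5: ≡ 1 ✗]
Since 63^48 ≡ 1, the order of 63 divides 48 < 240, so 63 is not a primitive root.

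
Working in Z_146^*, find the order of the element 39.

By Lagrange's theorem, ord_146(39) divides φ(146) = φ(2)·φ(73) = 1·72 = 72 = 2^3 · 3^2.
Divisors of 72: 1, 2, 3, 4, 6, 8, 9, 12, 18, 24, 36, 72.
Test each divisor d:
39^1 ≡ 39 (mod 146)
39^2 ≡ 61 (mod 146)
39^3 ≡ 43 (mod 146)
39^4 ≡ 71 (mod 146)
39^6 ≡ 97 (mod 146)
39^8 ≡ 77 (mod 146)
39^9 ≡ 83 (mod 146)
39^12 ≡ 65 (mod 146)
39^18 ≡ 27 (mod 146)
39^24 ≡ 137 (mod 146)
39^36 ≡ 145 (mod 146)
39^72 ≡ 1 (mod 146) ✓
Hence ord(39) = 72.

72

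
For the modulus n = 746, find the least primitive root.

5

φ(746) = φ(2)·φ(373) = 1·372 = 372 = 2^2 · 3 · 31.
g is a primitive root iff g^(372/q) ≢ 1 (mod 746) for each prime q ∈ {2, 3, 31}.
g = 2: gcd(2, 746) = 2 > 1, not a unit — skip.
g = 3: 3^186 ≡ 1 — hits 1, so not a primitive root.
g = 4: gcd(4, 746) = 2 > 1, not a unit — skip.
g = 5: 5^186 ≡ 745; 5^124 ≡ 657; 5^12 ≡ 189 — none is 1, so 5 is a primitive root.
The smallest primitive root modulo 746 is 5.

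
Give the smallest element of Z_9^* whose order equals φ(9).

2

φ(9) = φ(3^2) = 3·(3−1) = 6 = 2 · 3.
Test candidates g = 2, 3, … against the prime factors q ∈ {2, 3} of φ(9): g is a generator iff g^(6/q) ≢ 1 for every such q.
g = 2: 2^3 ≡ 8; 2^2 ≡ 4 — none is 1, so 2 is a primitive root.
The smallest primitive root modulo 9 is 2.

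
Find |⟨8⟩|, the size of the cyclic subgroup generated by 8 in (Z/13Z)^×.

4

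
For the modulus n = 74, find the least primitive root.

5

φ(74) = φ(2)·φ(37) = 1·36 = 36 = 2^2 · 3^2.
Test candidates g = 2, 3, … against the prime factors q ∈ {2, 3} of φ(74): g is a generator iff g^(36/q) ≢ 1 for every such q.
g = 2: gcd(2, 74) = 2 > 1, not a unit — skip.
g = 3: 3^18 ≡ 1 — hits 1, so not a primitive root.
g = 4: gcd(4, 74) = 2 > 1, not a unit — skip.
g = 5: 5^18 ≡ 73; 5^12 ≡ 47 — none is 1, so 5 is a primitive root.
The smallest primitive root modulo 74 is 5.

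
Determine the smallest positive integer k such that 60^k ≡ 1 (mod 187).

40

ord(60) | φ(187) = φ(11·17) = (11−1)·(17−1) = 10·16 = 160 = 2^5 · 5.
Divisors of 160: 1, 2, 4, 5, 8, 10, 16, 20, 32, 40, 80, 160.
Test each divisor d:
60^1 ≡ 60 (mod 187)
60^2 ≡ 47 (mod 187)
60^4 ≡ 152 (mod 187)
60^5 ≡ 144 (mod 187)
60^8 ≡ 103 (mod 187)
60^10 ≡ 166 (mod 187)
60^16 ≡ 137 (mod 187)
60^20 ≡ 67 (mod 187)
60^32 ≡ 69 (mod 187)
60^40 ≡ 1 (mod 187) ✓
So ord_187(60) = 40.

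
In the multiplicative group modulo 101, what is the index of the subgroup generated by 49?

The order of 49 must divide φ(101) = 101 − 1 = 100 = 2^2 · 5^2.
Divisors of 100: 1, 2, 4, 5, 10, 20, 25, 50, 100.
Check 49^d mod 101 for each divisor in increasing order:
49^1 ≡ 49 (mod 101)
49^2 ≡ 78 (mod 101)
49^4 ≡ 24 (mod 101)
49^5 ≡ 65 (mod 101)
49^10 ≡ 84 (mod 101)
49^20 ≡ 87 (mod 101)
49^25 ≡ 100 (mod 101)
49^50 ≡ 1 (mod 101) ✓
The order of 49 is 50, so the subgroup it generates has 50 elements.
The index is φ(101) / ord(49) = 100 / 50 = 2.

2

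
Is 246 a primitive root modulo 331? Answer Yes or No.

No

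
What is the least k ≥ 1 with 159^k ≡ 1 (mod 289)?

ord(159) | φ(289) = φ(17^2) = 17·(17−1) = 272 = 2^4 · 17.
Divisors of 272: 1, 2, 4, 8, 16, 17, 34, 68, 136, 272.
Evaluate successive powers at the divisors of 272:
159^1 ≡ 159
159^2 ≡ 138
159^4 ≡ 259
159^8 ≡ 33
159^16 ≡ 222
159^17 ≡ 40
159^34 ≡ 155
159^68 ≡ 38
159^136 ≡ 288
159^272 ≡ 1
The smallest such exponent is 272, so the order of 159 is 272.

272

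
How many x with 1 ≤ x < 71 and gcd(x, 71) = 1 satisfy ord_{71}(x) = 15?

φ(71) = 71 − 1 = 70 = 2 · 5 · 7.
In a cyclic group of order 70, there are φ(d) elements of order d for each divisor d of 70, and zero for non-divisors.
Here 70 is not a multiple of 15, so there are no elements of order 15.

0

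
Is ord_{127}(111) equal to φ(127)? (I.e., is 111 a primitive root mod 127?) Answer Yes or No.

φ(127) = 127 − 1 = 126 = 2 · 3^2 · 7.
An element g generates (Z/127Z)^× iff g^(126/q) ≢ 1 (mod 127) for each prime q ∈ {2, 3, 7}.
111^63 ≡ 126 (mod 127)  [q = 2: ≢ 1 ✓]
111^42 ≡ 1 (mod 127)  [q = 3: ≡ 1 ✗]
111^18 ≡ 4 (mod 127)  [q = 7: ≢ 1 ✓]
111^42 ≡ 1 shows ord(111) | 42, strictly less than φ(127); not a primitive root.

No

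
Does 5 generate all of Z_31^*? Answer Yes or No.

No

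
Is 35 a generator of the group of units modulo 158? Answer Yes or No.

φ(158) = φ(2)·φ(79) = 1·78 = 78 = 2 · 3 · 13.
35 is a primitive root mod 158 iff 35^(φ(158)/q) ≢ 1 for every prime q | φ(158), i.e. q ∈ {2, 3, 13}.
35^39 ≡ 157 (mod 158)  [q = 2: ≢ 1 ✓]
35^26 ≡ 23 (mod 158)  [q = 3: ≢ 1 ✓]
35^6 ≡ 89 (mod 158)  [q = 13: ≢ 1 ✓]
All checks pass, so 35 has order 78 and is a primitive root modulo 158.

Yes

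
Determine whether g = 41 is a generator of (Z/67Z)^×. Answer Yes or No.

φ(67) = 67 − 1 = 66 = 2 · 3 · 11.
Test 41^(66/q) mod 67 for each prime factor q of 66:
41^33 ≡ 66 (mod 67)  [q = 2: ≢ 1 ✓]
41^22 ≡ 29 (mod 67)  [q = 3: ≢ 1 ✓]
41^6 ≡ 15 (mod 67)  [q = 11: ≢ 1 ✓]
Every test exponent gives a nontrivial residue, hence 41 generates the full group.

Yes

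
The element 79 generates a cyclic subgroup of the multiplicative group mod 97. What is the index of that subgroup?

6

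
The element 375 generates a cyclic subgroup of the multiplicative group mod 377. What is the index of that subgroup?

The order of 375 must divide φ(377) = φ(13·29) = (13−1)·(29−1) = 12·28 = 336 = 2^4 · 3 · 7.
Divisors of 336: 1, 2, 3, 4, 6, 7, 8, 12, 14, 16, 21, 24, 28, 42, 48, 56, 84, 112, 168, 336.
Check 375^d mod 377 for each divisor in increasing order:
375^1 ≡ 375 (mod 377)
375^2 ≡ 4 (mod 377)
375^3 ≡ 369 (mod 377)
375^4 ≡ 16 (mod 377)
375^6 ≡ 64 (mod 377)
375^7 ≡ 249 (mod 377)
375^8 ≡ 256 (mod 377)
375^12 ≡ 326 (mod 377)
375^14 ≡ 173 (mod 377)
375^16 ≡ 315 (mod 377)
375^21 ≡ 99 (mod 377)
375^24 ≡ 339 (mod 377)
375^28 ≡ 146 (mod 377)
375^42 ≡ 376 (mod 377)
375^48 ≡ 313 (mod 377)
375^56 ≡ 204 (mod 377)
375^84 ≡ 1 (mod 377) ✓
Thus |⟨375⟩| = ord(375) = 84.
[(Z/377Z)^× : ⟨375⟩] = 336/84 = 4.

4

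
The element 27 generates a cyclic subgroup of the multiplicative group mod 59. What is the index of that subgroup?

2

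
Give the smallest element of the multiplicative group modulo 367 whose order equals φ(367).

6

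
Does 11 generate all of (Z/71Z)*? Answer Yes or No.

Yes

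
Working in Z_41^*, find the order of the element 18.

The order of 18 must divide φ(41) = 41 − 1 = 40 = 2^3 · 5.
Divisors of 40: 1, 2, 4, 5, 8, 10, 20, 40.
Evaluate successive powers at the divisors of 40:
18^1 ≡ 18 (mod 41)
18^2 ≡ 37 (mod 41)
18^4 ≡ 16 (mod 41)
18^5 ≡ 1 (mod 41) ✓
Therefore the multiplicative order of 18 modulo 41 is 5.

5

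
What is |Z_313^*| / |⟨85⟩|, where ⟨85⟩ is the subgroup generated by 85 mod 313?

The order of 85 must divide φ(313) = 313 − 1 = 312 = 2^3 · 3 · 13.
Divisors of 312: 1, 2, 3, 4, 6, 8, 12, 13, 24, 26, 39, 52, 78, 104, 156, 312.
Check 85^d mod 313 for each divisor in increasing order:
85^1 ≡ 85
85^2 ≡ 26
85^3 ≡ 19
85^4 ≡ 50
85^6 ≡ 48
85^8 ≡ 309
85^12 ≡ 113
85^13 ≡ 215
85^24 ≡ 249
85^26 ≡ 214
85^39 ≡ 312
85^52 ≡ 98
85^78 ≡ 1
The order of 85 is 78, so the subgroup it generates has 78 elements.
[(Z/313Z)^× : ⟨85⟩] = 312/78 = 4.

4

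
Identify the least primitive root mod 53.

φ(53) = 53 − 1 = 52 = 2^2 · 13.
g is a primitive root iff g^(52/q) ≢ 1 (mod 53) for each prime q ∈ {2, 13}.
g = 2: 2^26 ≡ 52; 2^4 ≡ 16 — none is 1, so 2 is a primitive root.
So 2 is the smallest generator of (Z/53Z)^×.

2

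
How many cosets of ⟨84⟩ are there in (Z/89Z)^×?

By Lagrange's theorem, ord_89(84) divides φ(89) = 89 − 1 = 88 = 2^3 · 11.
Divisors of 88: 1, 2, 4, 8, 11, 22, 44, 88.
Test each divisor d:
84^1 ≡ 84 (mod 89)
84^2 ≡ 25 (mod 89)
84^4 ≡ 2 (mod 89)
84^8 ≡ 4 (mod 89)
84^11 ≡ 34 (mod 89)
84^22 ≡ 88 (mod 89)
84^44 ≡ 1 (mod 89) ✓
The order of 84 is 44, so the subgroup it generates has 44 elements.
[(Z/89Z)^× : ⟨84⟩] = 88/44 = 2.

2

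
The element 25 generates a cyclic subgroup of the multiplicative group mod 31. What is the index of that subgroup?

The order of 25 must divide φ(31) = 31 − 1 = 30 = 2 · 3 · 5.
Divisors of 30: 1, 2, 3, 5, 6, 10, 15, 30.
Check 25^d mod 31 for each divisor in increasing order:
25^1 ≡ 25 (mod 31)
25^2 ≡ 5 (mod 31)
25^3 ≡ 1 (mod 31) ✓
Thus |⟨25⟩| = ord(25) = 3.
The index is φ(31) / ord(25) = 30 / 3 = 10.

10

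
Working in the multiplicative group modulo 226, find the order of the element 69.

8

ord(69) | φ(226) = φ(2)·φ(113) = 1·112 = 112 = 2^4 · 7.
Divisors of 112: 1, 2, 4, 7, 8, 14, 16, 28, 56, 112.
Check 69^d mod 226 for each divisor in increasing order:
69^1 ≡ 69 (mod 226)
69^2 ≡ 15 (mod 226)
69^4 ≡ 225 (mod 226)
69^7 ≡ 95 (mod 226)
69^8 ≡ 1 (mod 226) ✓
Hence ord(69) = 8.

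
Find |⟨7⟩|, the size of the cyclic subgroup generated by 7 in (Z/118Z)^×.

29

ord(7) | φ(118) = φ(2)·φ(59) = 1·58 = 58 = 2 · 29.
Divisors of 58: 1, 2, 29, 58.
Test each divisor d:
7^1 ≡ 7 (mod 118)
7^2 ≡ 49 (mod 118)
7^29 ≡ 1 (mod 118) ✓
Therefore the multiplicative order of 7 modulo 118 is 29.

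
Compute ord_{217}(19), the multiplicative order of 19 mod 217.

Since 19 ∈ (Z/217Z)^×, its order divides φ(217) = φ(7·31) = (7−1)·(31−1) = 6·30 = 180 = 2^2 · 3^2 · 5.
Divisors of 180: 1, 2, 3, 4, 5, 6, 9, 10, 12, 15, 18, 20, 30, 36, 45, 60, 90, 180.
Evaluate successive powers at the divisors of 180:
19^1 ≡ 19 (mod 217)
19^2 ≡ 144 (mod 217)
19^3 ≡ 132 (mod 217)
19^4 ≡ 121 (mod 217)
19^5 ≡ 129 (mod 217)
19^6 ≡ 64 (mod 217)
19^9 ≡ 202 (mod 217)
19^10 ≡ 149 (mod 217)
19^12 ≡ 190 (mod 217)
19^15 ≡ 125 (mod 217)
19^18 ≡ 8 (mod 217)
19^20 ≡ 67 (mod 217)
19^30 ≡ 1 (mod 217) ✓
So ord_217(19) = 30.

30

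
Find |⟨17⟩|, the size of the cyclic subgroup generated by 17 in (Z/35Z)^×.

12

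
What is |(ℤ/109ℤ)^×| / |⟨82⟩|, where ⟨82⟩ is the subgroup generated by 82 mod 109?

ord(82) | φ(109) = 109 − 1 = 108 = 2^2 · 3^3.
Divisors of 108: 1, 2, 3, 4, 6, 9, 12, 18, 27, 36, 54, 108.
Evaluate successive powers at the divisors of 108:
82^1 ≡ 82 (mod 109)
82^2 ≡ 75 (mod 109)
82^3 ≡ 46 (mod 109)
82^4 ≡ 66 (mod 109)
82^6 ≡ 45 (mod 109)
82^9 ≡ 108 (mod 109)
82^12 ≡ 63 (mod 109)
82^18 ≡ 1 (mod 109) ✓
So ord_109(82) = 18, hence |⟨82⟩| = 18.
[(Z/109Z)^× : ⟨82⟩] = 108/18 = 6.

6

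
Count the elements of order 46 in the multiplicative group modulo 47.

φ(47) = 47 − 1 = 46 = 2 · 23.
Since (Z/47Z)^× is cyclic of order 46, the number of elements of order d is φ(d) when d | 46 and 0 otherwise.
46 = 2 · 23 divides 46, and φ(46) = 22.

22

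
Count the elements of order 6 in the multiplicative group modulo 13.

2

φ(13) = 13 − 1 = 12 = 2^2 · 3.
In a cyclic group of order 12, there are φ(d) elements of order d for each divisor d of 12, and zero for non-divisors.
6 = 2 · 3 divides 12, and φ(6) = 2.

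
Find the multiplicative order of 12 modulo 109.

Since 12 ∈ (Z/109Z)^×, its order divides φ(109) = 109 − 1 = 108 = 2^2 · 3^3.
Divisors of 108: 1, 2, 3, 4, 6, 9, 12, 18, 27, 36, 54, 108.
Test each divisor d:
12^1 ≡ 12 (mod 109)
12^2 ≡ 35 (mod 109)
12^3 ≡ 93 (mod 109)
12^4 ≡ 26 (mod 109)
12^6 ≡ 38 (mod 109)
12^9 ≡ 46 (mod 109)
12^12 ≡ 27 (mod 109)
12^18 ≡ 45 (mod 109)
12^27 ≡ 108 (mod 109)
12^36 ≡ 63 (mod 109)
12^54 ≡ 1 (mod 109) ✓
So ord_109(12) = 54.

54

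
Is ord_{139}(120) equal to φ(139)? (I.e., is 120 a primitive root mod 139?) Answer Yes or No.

φ(139) = 139 − 1 = 138 = 2 · 3 · 23.
120 is a primitive root mod 139 iff 120^(φ(139)/q) ≢ 1 for every prime q | φ(139), i.e. q ∈ {2, 3, 23}.
120^69 ≡ 1 (mod 139)  [q = 2: ≡ 1 ✗]
120^46 ≡ 96 (mod 139)  [q = 3: ≢ 1 ✓]
120^6 ≡ 80 (mod 139)  [q = 23: ≢ 1 ✓]
The check at q = 2 fails, so 120 generates a proper subgroup.

No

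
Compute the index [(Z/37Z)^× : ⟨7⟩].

By Lagrange's theorem, ord_37(7) divides φ(37) = 37 − 1 = 36 = 2^2 · 3^2.
Divisors of 36: 1, 2, 3, 4, 6, 9, 12, 18, 36.
Test each divisor d:
7^1 ≡ 7
7^2 ≡ 12
7^3 ≡ 10
7^4 ≡ 33
7^6 ≡ 26
7^9 ≡ 1
So ord_37(7) = 9, hence |⟨7⟩| = 9.
Index = |(Z/37Z)^×| / |⟨7⟩| = 36 / 9 = 4.

4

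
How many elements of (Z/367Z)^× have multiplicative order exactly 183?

φ(367) = 367 − 1 = 366 = 2 · 3 · 61.
In a cyclic group of order 366, there are φ(d) elements of order d for each divisor d of 366, and zero for non-divisors.
183 = 3 · 61 divides 366, and φ(183) = 120.

120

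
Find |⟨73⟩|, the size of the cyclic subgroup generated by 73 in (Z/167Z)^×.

166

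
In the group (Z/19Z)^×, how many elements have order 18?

6

φ(19) = 19 − 1 = 18 = 2 · 3^2.
Since (Z/19Z)^× is cyclic of order 18, the number of elements of order d is φ(d) when d | 18 and 0 otherwise.
18 = 2 · 3^2 divides 18, and φ(18) = 6.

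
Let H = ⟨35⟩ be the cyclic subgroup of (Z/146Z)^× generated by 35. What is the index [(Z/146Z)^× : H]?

2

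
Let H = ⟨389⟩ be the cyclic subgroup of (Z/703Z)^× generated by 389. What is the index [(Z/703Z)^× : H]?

By Lagrange's theorem, ord_703(389) divides φ(703) = φ(19·37) = (19−1)·(37−1) = 18·36 = 648 = 2^3 · 3^4.
Divisors of 648: 1, 2, 3, 4, 6, 8, 9, 12, 18, 24, 27, 36, 54, 72, 81, 108, 162, 216, 324, 648.
Evaluate successive powers at the divisors of 648:
389^1 ≡ 389 (mod 703)
389^2 ≡ 176 (mod 703)
389^3 ≡ 273 (mod 703)
389^4 ≡ 44 (mod 703)
389^6 ≡ 11 (mod 703)
389^8 ≡ 530 (mod 703)
389^9 ≡ 191 (mod 703)
389^12 ≡ 121 (mod 703)
389^18 ≡ 628 (mod 703)
389^24 ≡ 581 (mod 703)
389^27 ≡ 438 (mod 703)
389^36 ≡ 1 (mod 703) ✓
The order of 389 is 36, so the subgroup it generates has 36 elements.
Index = |(Z/703Z)^×| / |⟨389⟩| = 648 / 36 = 18.

18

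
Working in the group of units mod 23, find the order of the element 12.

The order of 12 must divide φ(23) = 23 − 1 = 22 = 2 · 11.
Divisors of 22: 1, 2, 11, 22.
Evaluate successive powers at the divisors of 22:
12^1 ≡ 12
12^2 ≡ 6
12^11 ≡ 1
So ord_23(12) = 11.

11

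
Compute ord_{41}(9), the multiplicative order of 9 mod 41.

The order of 9 must divide φ(41) = 41 − 1 = 40 = 2^3 · 5.
Divisors of 40: 1, 2, 4, 5, 8, 10, 20, 40.
Evaluate successive powers at the divisors of 40:
9^1 ≡ 9
9^2 ≡ 40
9^4 ≡ 1
Therefore the multiplicative order of 9 modulo 41 is 4.

4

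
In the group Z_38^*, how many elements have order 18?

6

φ(38) = φ(2)·φ(19) = 1·18 = 18 = 2 · 3^2.
(Z/38Z)^× is cyclic (|G| = 18); a cyclic group of order m has exactly φ(d) elements of each order d | m, and none otherwise.
18 = 2 · 3^2 divides 18, and φ(18) = 6.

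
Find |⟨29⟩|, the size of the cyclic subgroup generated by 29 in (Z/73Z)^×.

72

ord(29) | φ(73) = 73 − 1 = 72 = 2^3 · 3^2.
Divisors of 72: 1, 2, 3, 4, 6, 8, 9, 12, 18, 24, 36, 72.
Check 29^d mod 73 for each divisor in increasing order:
29^1 ≡ 29
29^2 ≡ 38
29^3 ≡ 7
29^4 ≡ 57
29^6 ≡ 49
29^8 ≡ 37
29^9 ≡ 51
29^12 ≡ 65
29^18 ≡ 46
29^24 ≡ 64
29^36 ≡ 72
29^72 ≡ 1
The smallest such exponent is 72, so the order of 29 is 72.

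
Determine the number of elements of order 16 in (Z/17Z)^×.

8

φ(17) = 17 − 1 = 16 = 2^4.
In a cyclic group of order 16, there are φ(d) elements of order d for each divisor d of 16, and zero for non-divisors.
16 = 2^4 divides 16, and φ(16) = 8.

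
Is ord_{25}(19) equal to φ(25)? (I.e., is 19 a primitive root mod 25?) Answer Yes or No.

φ(25) = φ(5^2) = 5·(5−1) = 20 = 2^2 · 5.
Test 19^(20/q) mod 25 for each prime factor q of 20:
19^10 ≡ 1 (mod 25)  [q = 2: ≡ 1 ✗]
19^4 ≡ 21 (mod 25)  [q = 5: ≢ 1 ✓]
Since 19^10 ≡ 1, the order of 19 divides 10 < 20, so 19 is not a primitive root.

No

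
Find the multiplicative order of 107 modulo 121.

110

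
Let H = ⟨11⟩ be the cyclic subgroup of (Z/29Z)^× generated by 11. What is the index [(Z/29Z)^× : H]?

1

The order of 11 must divide φ(29) = 29 − 1 = 28 = 2^2 · 7.
Divisors of 28: 1, 2, 4, 7, 14, 28.
Check 11^d mod 29 for each divisor in increasing order:
11^1 ≡ 11
11^2 ≡ 5
11^4 ≡ 25
11^7 ≡ 12
11^14 ≡ 28
11^28 ≡ 1
The order of 11 is 28, so the subgroup it generates has 28 elements.
[(Z/29Z)^× : ⟨11⟩] = 28/28 = 1.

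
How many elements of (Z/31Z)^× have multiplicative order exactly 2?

1

φ(31) = 31 − 1 = 30 = 2 · 3 · 5.
(Z/31Z)^× is cyclic (|G| = 30); a cyclic group of order m has exactly φ(d) elements of each order d | m, and none otherwise.
2 | 30, and φ(2) = 2 − 1 = 1.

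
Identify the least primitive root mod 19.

2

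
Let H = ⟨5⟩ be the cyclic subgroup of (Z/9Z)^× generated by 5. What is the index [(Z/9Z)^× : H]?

1

ord(5) | φ(9) = φ(3^2) = 3·(3−1) = 6 = 2 · 3.
Divisors of 6: 1, 2, 3, 6.
Compute 5^d (mod 9) for the divisors d until we hit 1:
5^1 ≡ 5
5^2 ≡ 7
5^3 ≡ 8
5^6 ≡ 1
So ord_9(5) = 6, hence |⟨5⟩| = 6.
[(Z/9Z)^× : ⟨5⟩] = 6/6 = 1.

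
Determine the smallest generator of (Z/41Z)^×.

φ(41) = 41 − 1 = 40 = 2^3 · 5.
Test candidates g = 2, 3, … against the prime factors q ∈ {2, 5} of φ(41): g is a generator iff g^(40/q) ≢ 1 for every such q.
g = 2: 2^20 ≡ 1 — hits 1, so not a primitive root.
g = 3: 3^20 ≡ 40; 3^8 ≡ 1 — hits 1, so not a primitive root.
g = 4: 4^20 ≡ 1 — hits 1, so not a primitive root.
g = 5: 5^20 ≡ 1 — hits 1, so not a primitive root.
g = 6: 6^20 ≡ 40; 6^8 ≡ 10 — none is 1, so 6 is a primitive root.
So 6 is the smallest generator of (Z/41Z)^×.

6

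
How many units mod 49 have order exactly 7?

6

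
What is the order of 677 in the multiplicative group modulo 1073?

84

ord(677) | φ(1073) = φ(29·37) = (29−1)·(37−1) = 28·36 = 1008 = 2^4 · 3^2 · 7.
Divisors of 1008: 1, 2, 3, 4, 6, 7, 8, 9, 12, 14, 16, 18, 21, 24, 28, 36, 42, 48, 56, 63, 72, 84, 112, 126, 144, 168, 252, 336, 504, 1008.
Test each divisor d:
677^1 ≡ 677
677^2 ≡ 158
677^3 ≡ 739
677^4 ≡ 285
677^6 ≡ 1037
677^7 ≡ 307
677^8 ≡ 750
677^9 ≡ 221
677^12 ≡ 223
677^14 ≡ 898
677^16 ≡ 248
677^18 ≡ 556
677^21 ≡ 998
677^24 ≡ 371
677^28 ≡ 581
677^36 ≡ 112
677^42 ≡ 260
677^48 ≡ 297
677^56 ≡ 639
677^63 ≡ 887
677^72 ≡ 741
677^84 ≡ 1
Therefore the multiplicative order of 677 modulo 1073 is 84.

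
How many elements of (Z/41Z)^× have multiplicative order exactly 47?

φ(41) = 41 − 1 = 40 = 2^3 · 5.
(Z/41Z)^× is cyclic (|G| = 40); a cyclic group of order m has exactly φ(d) elements of each order d | m, and none otherwise.
Here 40 is not a multiple of 47, so there are no elements of order 47.

0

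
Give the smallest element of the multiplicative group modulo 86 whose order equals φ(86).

3

φ(86) = φ(2)·φ(43) = 1·42 = 42 = 2 · 3 · 7.
g is a primitive root iff g^(42/q) ≢ 1 (mod 86) for each prime q ∈ {2, 3, 7}.
g = 2: gcd(2, 86) = 2 > 1, not a unit — skip.
g = 3: 3^21 ≡ 85; 3^14 ≡ 79; 3^6 ≡ 41 — none is 1, so 3 is a primitive root.
Hence the least primitive root of 86 is 3.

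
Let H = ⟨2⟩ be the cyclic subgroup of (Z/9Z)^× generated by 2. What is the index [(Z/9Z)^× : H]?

1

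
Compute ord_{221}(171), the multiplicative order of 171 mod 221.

12

The order of 171 must divide φ(221) = φ(13·17) = (13−1)·(17−1) = 12·16 = 192 = 2^6 · 3.
Divisors of 192: 1, 2, 3, 4, 6, 8, 12, 16, 24, 32, 48, 64, 96, 192.
Compute 171^d (mod 221) for the divisors d until we hit 1:
171^1 ≡ 171 (mod 221)
171^2 ≡ 69 (mod 221)
171^3 ≡ 86 (mod 221)
171^4 ≡ 120 (mod 221)
171^6 ≡ 103 (mod 221)
171^8 ≡ 35 (mod 221)
171^12 ≡ 1 (mod 221) ✓
The smallest such exponent is 12, so the order of 171 is 12.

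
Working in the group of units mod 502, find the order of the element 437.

250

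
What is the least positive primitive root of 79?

3

φ(79) = 79 − 1 = 78 = 2 · 3 · 13.
Test candidates g = 2, 3, … against the prime factors q ∈ {2, 3, 13} of φ(79): g is a generator iff g^(78/q) ≢ 1 for every such q.
g = 2: 2^39 ≡ 1 — hits 1, so not a primitive root.
g = 3: 3^39 ≡ 78; 3^26 ≡ 23; 3^6 ≡ 18 — none is 1, so 3 is a primitive root.
Hence the least primitive root of 79 is 3.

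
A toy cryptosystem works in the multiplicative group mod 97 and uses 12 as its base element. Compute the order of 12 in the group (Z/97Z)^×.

16

ord(12) | φ(97) = 97 − 1 = 96 = 2^5 · 3.
Divisors of 96: 1, 2, 3, 4, 6, 8, 12, 16, 24, 32, 48, 96.
Check 12^d mod 97 for each divisor in increasing order:
12^1 ≡ 12 (mod 97)
12^2 ≡ 47 (mod 97)
12^3 ≡ 79 (mod 97)
12^4 ≡ 75 (mod 97)
12^6 ≡ 33 (mod 97)
12^8 ≡ 96 (mod 97)
12^12 ≡ 22 (mod 97)
12^16 ≡ 1 (mod 97) ✓
So ord_97(12) = 16.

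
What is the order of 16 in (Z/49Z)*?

21

ord(16) | φ(49) = φ(7^2) = 7·(7−1) = 42 = 2 · 3 · 7.
Divisors of 42: 1, 2, 3, 6, 7, 14, 21, 42.
Compute 16^d (mod 49) for the divisors d until we hit 1:
16^1 ≡ 16
16^2 ≡ 11
16^3 ≡ 29
16^6 ≡ 8
16^7 ≡ 30
16^14 ≡ 18
16^21 ≡ 1
So ord_49(16) = 21.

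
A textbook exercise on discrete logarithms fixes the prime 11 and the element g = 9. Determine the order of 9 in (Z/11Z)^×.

The order of 9 must divide φ(11) = 11 − 1 = 10 = 2 · 5.
Divisors of 10: 1, 2, 5, 10.
Evaluate successive powers at the divisors of 10:
9^1 ≡ 9 (mod 11)
9^2 ≡ 4 (mod 11)
9^5 ≡ 1 (mod 11) ✓
Therefore the multiplicative order of 9 modulo 11 is 5.

5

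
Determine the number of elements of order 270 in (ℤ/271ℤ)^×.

72

φ(271) = 271 − 1 = 270 = 2 · 3^3 · 5.
(Z/271Z)^× is cyclic (|G| = 270); a cyclic group of order m has exactly φ(d) elements of each order d | m, and none otherwise.
270 = 2 · 3^3 · 5 divides 270, and φ(270) = 72.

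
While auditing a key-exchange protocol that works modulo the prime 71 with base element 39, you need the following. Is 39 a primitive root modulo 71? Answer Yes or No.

No

φ(71) = 71 − 1 = 70 = 2 · 5 · 7.
Test 39^(70/q) mod 71 for each prime factor q of 70:
39^35 ≡ 70 (mod 71)  [q = 2: ≢ 1 ✓]
39^14 ≡ 1 (mod 71)  [q = 5: ≡ 1 ✗]
39^10 ≡ 37 (mod 71)  [q = 7: ≢ 1 ✓]
The check at q = 5 fails, so 39 generates a proper subgroup.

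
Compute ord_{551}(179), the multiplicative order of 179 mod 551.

42

ord(179) | φ(551) = φ(19·29) = (19−1)·(29−1) = 18·28 = 504 = 2^3 · 3^2 · 7.
Divisors of 504: 1, 2, 3, 4, 6, 7, 8, 9, 12, 14, 18, 21, 24, 28, 36, 42, 56, 63, 72, 84, 126, 168, 252, 504.
Check 179^d mod 551 for each divisor in increasing order:
179^1 ≡ 179 (mod 551)
179^2 ≡ 83 (mod 551)
179^3 ≡ 531 (mod 551)
179^4 ≡ 277 (mod 551)
179^6 ≡ 400 (mod 551)
179^7 ≡ 521 (mod 551)
179^8 ≡ 140 (mod 551)
179^9 ≡ 265 (mod 551)
179^12 ≡ 210 (mod 551)
179^14 ≡ 349 (mod 551)
179^18 ≡ 248 (mod 551)
179^21 ≡ 550 (mod 551)
179^24 ≡ 20 (mod 551)
179^28 ≡ 30 (mod 551)
179^36 ≡ 343 (mod 551)
179^42 ≡ 1 (mod 551) ✓
Hence ord(179) = 42.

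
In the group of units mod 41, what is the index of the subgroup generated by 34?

1

The order of 34 must divide φ(41) = 41 − 1 = 40 = 2^3 · 5.
Divisors of 40: 1, 2, 4, 5, 8, 10, 20, 40.
Compute 34^d (mod 41) for the divisors d until we hit 1:
34^1 ≡ 34 (mod 41)
34^2 ≡ 8 (mod 41)
34^4 ≡ 23 (mod 41)
34^5 ≡ 3 (mod 41)
34^8 ≡ 37 (mod 41)
34^10 ≡ 9 (mod 41)
34^20 ≡ 40 (mod 41)
34^40 ≡ 1 (mod 41) ✓
Thus |⟨34⟩| = ord(34) = 40.
The index is φ(41) / ord(34) = 40 / 40 = 1.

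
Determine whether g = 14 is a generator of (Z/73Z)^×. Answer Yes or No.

φ(73) = 73 − 1 = 72 = 2^3 · 3^2.
An element g generates (Z/73Z)^× iff g^(72/q) ≢ 1 (mod 73) for each prime q ∈ {2, 3}.
14^36 ≡ 72 (mod 73)  [q = 2: ≢ 1 ✓]
14^24 ≡ 64 (mod 73)  [q = 3: ≢ 1 ✓]
None equal 1, so ord_73(14) = 72: 14 is a primitive root.

Yes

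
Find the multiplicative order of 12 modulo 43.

By Lagrange's theorem, ord_43(12) divides φ(43) = 43 − 1 = 42 = 2 · 3 · 7.
Divisors of 42: 1, 2, 3, 6, 7, 14, 21, 42.
Test each divisor d:
12^1 ≡ 12 (mod 43)
12^2 ≡ 15 (mod 43)
12^3 ≡ 8 (mod 43)
12^6 ≡ 21 (mod 43)
12^7 ≡ 37 (mod 43)
12^14 ≡ 36 (mod 43)
12^21 ≡ 42 (mod 43)
12^42 ≡ 1 (mod 43) ✓
The smallest such exponent is 42, so the order of 12 is 42.

42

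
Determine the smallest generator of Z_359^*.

7

φ(359) = 359 − 1 = 358 = 2 · 179.
Test candidates g = 2, 3, … against the prime factors q ∈ {2, 179} of φ(359): g is a generator iff g^(358/q) ≢ 1 for every such q.
g = 2: 2^179 ≡ 1 — hits 1, so not a primitive root.
g = 3: 3^179 ≡ 1 — hits 1, so not a primitive root.
g = 4: 4^179 ≡ 1 — hits 1, so not a primitive root.
g = 5: 5^179 ≡ 1 — hits 1, so not a primitive root.
g = 6: 6^179 ≡ 1 — hits 1, so not a primitive root.
g = 7: 7^179 ≡ 358; 7^2 ≡ 49 — none is 1, so 7 is a primitive root.
The smallest primitive root modulo 359 is 7.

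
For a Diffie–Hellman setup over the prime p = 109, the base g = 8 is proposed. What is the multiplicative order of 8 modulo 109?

12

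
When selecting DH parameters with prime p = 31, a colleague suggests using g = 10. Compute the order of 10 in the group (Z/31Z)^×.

15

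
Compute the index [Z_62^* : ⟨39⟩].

The order of 39 must divide φ(62) = φ(2)·φ(31) = 1·30 = 30 = 2 · 3 · 5.
Divisors of 30: 1, 2, 3, 5, 6, 10, 15, 30.
Evaluate successive powers at the divisors of 30:
39^1 ≡ 39
39^2 ≡ 33
39^3 ≡ 47
39^5 ≡ 1
So ord_62(39) = 5, hence |⟨39⟩| = 5.
The index is φ(62) / ord(39) = 30 / 5 = 6.

6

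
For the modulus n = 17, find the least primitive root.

3

φ(17) = 17 − 1 = 16 = 2^4.
g is a primitive root iff g^(16/q) ≢ 1 (mod 17) for each prime q ∈ {2}.
g = 2: 2^8 ≡ 1 — hits 1, so not a primitive root.
g = 3: 3^8 ≡ 16 — none is 1, so 3 is a primitive root.
So 3 is the smallest generator of (Z/17Z)^×.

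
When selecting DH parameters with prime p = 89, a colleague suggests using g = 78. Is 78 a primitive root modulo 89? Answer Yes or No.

φ(89) = 89 − 1 = 88 = 2^3 · 11.
It suffices to check that the order of 78 is not a proper divisor of 88: compute 78^(88/q) for q ∈ {2, 11}.
78^44 ≡ 1 (mod 89)  [q = 2: ≡ 1 ✗]
78^8 ≡ 67 (mod 89)  [q = 11: ≢ 1 ✓]
The check at q = 2 fails, so 78 generates a proper subgroup.

No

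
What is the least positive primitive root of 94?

φ(94) = φ(2)·φ(47) = 1·46 = 46 = 2 · 23.
Test candidates g = 2, 3, … against the prime factors q ∈ {2, 23} of φ(94): g is a generator iff g^(46/q) ≢ 1 for every such q.
g = 2: gcd(2, 94) = 2 > 1, not a unit — skip.
g = 3: 3^23 ≡ 1 — hits 1, so not a primitive root.
g = 4: gcd(4, 94) = 2 > 1, not a unit — skip.
g = 5: 5^23 ≡ 93; 5^2 ≡ 25 — none is 1, so 5 is a primitive root.
Hence the least primitive root of 94 is 5.

5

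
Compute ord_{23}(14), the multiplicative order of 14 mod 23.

22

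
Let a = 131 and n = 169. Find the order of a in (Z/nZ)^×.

13

Since 131 ∈ (Z/169Z)^×, its order divides φ(169) = φ(13^2) = 13·(13−1) = 156 = 2^2 · 3 · 13.
Divisors of 156: 1, 2, 3, 4, 6, 12, 13, 26, 39, 52, 78, 156.
Check 131^d mod 169 for each divisor in increasing order:
131^1 ≡ 131 (mod 169)
131^2 ≡ 92 (mod 169)
131^3 ≡ 53 (mod 169)
131^4 ≡ 14 (mod 169)
131^6 ≡ 105 (mod 169)
131^12 ≡ 40 (mod 169)
131^13 ≡ 1 (mod 169) ✓
The smallest such exponent is 13, so the order of 131 is 13.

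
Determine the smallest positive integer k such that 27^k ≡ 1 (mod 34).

Since 27 ∈ (Z/34Z)^×, its order divides φ(34) = φ(2)·φ(17) = 1·16 = 16 = 2^4.
Divisors of 16: 1, 2, 4, 8, 16.
Compute 27^d (mod 34) for the divisors d until we hit 1:
27^1 ≡ 27
27^2 ≡ 15
27^4 ≡ 21
27^8 ≡ 33
27^16 ≡ 1
The smallest such exponent is 16, so the order of 27 is 16.

16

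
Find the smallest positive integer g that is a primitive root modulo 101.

2

φ(101) = 101 − 1 = 100 = 2^2 · 5^2.
g is a primitive root iff g^(100/q) ≢ 1 (mod 101) for each prime q ∈ {2, 5}.
g = 2: 2^50 ≡ 100; 2^20 ≡ 95 — none is 1, so 2 is a primitive root.
The smallest primitive root modulo 101 is 2.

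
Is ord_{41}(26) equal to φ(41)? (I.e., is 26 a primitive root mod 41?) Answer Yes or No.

φ(41) = 41 − 1 = 40 = 2^3 · 5.
26 is a primitive root mod 41 iff 26^(φ(41)/q) ≢ 1 for every prime q | φ(41), i.e. q ∈ {2, 5}.
26^20 ≡ 40 (mod 41)  [q = 2: ≢ 1 ✓]
26^8 ≡ 18 (mod 41)  [q = 5: ≢ 1 ✓]
All checks pass, so 26 has order 40 and is a primitive root modulo 41.

Yes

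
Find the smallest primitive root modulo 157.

5

φ(157) = 157 − 1 = 156 = 2^2 · 3 · 13.
g is a primitive root iff g^(156/q) ≢ 1 (mod 157) for each prime q ∈ {2, 3, 13}.
g = 2: 2^78 ≡ 156; 2^52 ≡ 1 — hits 1, so not a primitive root.
g = 3: 3^78 ≡ 1 — hits 1, so not a primitive root.
g = 4: 4^78 ≡ 1 — hits 1, so not a primitive root.
g = 5: 5^78 ≡ 156; 5^52 ≡ 12; 5^12 ≡ 130 — none is 1, so 5 is a primitive root.
Hence the least primitive root of 157 is 5.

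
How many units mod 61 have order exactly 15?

8

φ(61) = 61 − 1 = 60 = 2^2 · 3 · 5.
In a cyclic group of order 60, there are φ(d) elements of order d for each divisor d of 60, and zero for non-divisors.
15 = 3 · 5 divides 60, and φ(15) = 8.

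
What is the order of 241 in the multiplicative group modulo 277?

69

The order of 241 must divide φ(277) = 277 − 1 = 276 = 2^2 · 3 · 23.
Divisors of 276: 1, 2, 3, 4, 6, 12, 23, 46, 69, 92, 138, 276.
Check 241^d mod 277 for each divisor in increasing order:
241^1 ≡ 241 (mod 277)
241^2 ≡ 188 (mod 277)
241^3 ≡ 157 (mod 277)
241^4 ≡ 165 (mod 277)
241^6 ≡ 273 (mod 277)
241^12 ≡ 16 (mod 277)
241^23 ≡ 116 (mod 277)
241^46 ≡ 160 (mod 277)
241^69 ≡ 1 (mod 277) ✓
So ord_277(241) = 69.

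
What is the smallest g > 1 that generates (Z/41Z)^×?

φ(41) = 41 − 1 = 40 = 2^3 · 5.
Test candidates g = 2, 3, … against the prime factors q ∈ {2, 5} of φ(41): g is a generator iff g^(40/q) ≢ 1 for every such q.
g = 2: 2^20 ≡ 1 — hits 1, so not a primitive root.
g = 3: 3^20 ≡ 40; 3^8 ≡ 1 — hits 1, so not a primitive root.
g = 4: 4^20 ≡ 1 — hits 1, so not a primitive root.
g = 5: 5^20 ≡ 1 — hits 1, so not a primitive root.
g = 6: 6^20 ≡ 40; 6^8 ≡ 10 — none is 1, so 6 is a primitive root.
Hence the least primitive root of 41 is 6.

6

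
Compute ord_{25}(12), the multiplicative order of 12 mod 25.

20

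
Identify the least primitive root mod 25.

2

φ(25) = φ(5^2) = 5·(5−1) = 20 = 2^2 · 5.
g is a primitive root iff g^(20/q) ≢ 1 (mod 25) for each prime q ∈ {2, 5}.
g = 2: 2^10 ≡ 24; 2^4 ≡ 16 — none is 1, so 2 is a primitive root.
The smallest primitive root modulo 25 is 2.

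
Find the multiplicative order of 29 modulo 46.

11

By Lagrange's theorem, ord_46(29) divides φ(46) = φ(2)·φ(23) = 1·22 = 22 = 2 · 11.
Divisors of 22: 1, 2, 11, 22.
Test each divisor d:
29^1 ≡ 29 (mod 46)
29^2 ≡ 13 (mod 46)
29^11 ≡ 1 (mod 46) ✓
Therefore the multiplicative order of 29 modulo 46 is 11.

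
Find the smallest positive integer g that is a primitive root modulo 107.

φ(107) = 107 − 1 = 106 = 2 · 53.
Test candidates g = 2, 3, … against the prime factors q ∈ {2, 53} of φ(107): g is a generator iff g^(106/q) ≢ 1 for every such q.
g = 2: 2^53 ≡ 106; 2^2 ≡ 4 — none is 1, so 2 is a primitive root.
Hence the least primitive root of 107 is 2.

2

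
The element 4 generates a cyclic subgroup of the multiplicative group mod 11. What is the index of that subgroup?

Since 4 ∈ (Z/11Z)^×, its order divides φ(11) = 11 − 1 = 10 = 2 · 5.
Divisors of 10: 1, 2, 5, 10.
Compute 4^d (mod 11) for the divisors d until we hit 1:
4^1 ≡ 4
4^2 ≡ 5
4^5 ≡ 1
Thus |⟨4⟩| = ord(4) = 5.
The index is φ(11) / ord(4) = 10 / 5 = 2.

2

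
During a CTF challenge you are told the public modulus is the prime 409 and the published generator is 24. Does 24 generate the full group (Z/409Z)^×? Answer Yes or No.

No

φ(409) = 409 − 1 = 408 = 2^3 · 3 · 17.
It suffices to check that the order of 24 is not a proper divisor of 408: compute 24^(408/q) for q ∈ {2, 3, 17}.
24^204 ≡ 1 (mod 409)  [q = 2: ≡ 1 ✗]
24^136 ≡ 53 (mod 409)  [q = 3: ≢ 1 ✓]
24^24 ≡ 150 (mod 409)  [q = 17: ≢ 1 ✓]
The check at q = 2 fails, so 24 generates a proper subgroup.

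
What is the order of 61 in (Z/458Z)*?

By Lagrange's theorem, ord_458(61) divides φ(458) = φ(2)·φ(229) = 1·228 = 228 = 2^2 · 3 · 19.
Divisors of 228: 1, 2, 3, 4, 6, 12, 19, 38, 57, 76, 114, 228.
Evaluate successive powers at the divisors of 228:
61^1 ≡ 61 (mod 458)
61^2 ≡ 57 (mod 458)
61^3 ≡ 271 (mod 458)
61^4 ≡ 43 (mod 458)
61^6 ≡ 161 (mod 458)
61^12 ≡ 273 (mod 458)
61^19 ≡ 1 (mod 458) ✓
Hence ord(61) = 19.

19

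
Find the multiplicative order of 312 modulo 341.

5

Since 312 ∈ (Z/341Z)^×, its order divides φ(341) = φ(11·31) = (11−1)·(31−1) = 10·30 = 300 = 2^2 · 3 · 5^2.
Divisors of 300: 1, 2, 3, 4, 5, 6, 10, 12, 15, 20, 25, 30, 50, 60, 75, 100, 150, 300.
Test each divisor d:
312^1 ≡ 312
312^2 ≡ 159
312^3 ≡ 163
312^4 ≡ 47
312^5 ≡ 1
The smallest such exponent is 5, so the order of 312 is 5.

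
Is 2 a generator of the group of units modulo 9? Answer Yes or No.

φ(9) = φ(3^2) = 3·(3−1) = 6 = 2 · 3.
Test 2^(6/q) mod 9 for each prime factor q of 6:
2^3 ≡ 8 (mod 9)  [q = 2: ≢ 1 ✓]
2^2 ≡ 4 (mod 9)  [q = 3: ≢ 1 ✓]
All checks pass, so 2 has order 6 and is a primitive root modulo 9.

Yes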